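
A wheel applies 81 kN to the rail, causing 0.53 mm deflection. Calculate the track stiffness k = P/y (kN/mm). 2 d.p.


Track stiffness k = P / y
k = 81 / 0.53
k = 152.83 kN/mm

152.83


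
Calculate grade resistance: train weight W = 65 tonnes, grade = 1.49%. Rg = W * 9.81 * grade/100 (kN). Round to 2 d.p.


Rg = W * 9.81 * grade / 100
Rg = 65 * 9.81 * 1.49 / 100
Rg = 637.65 * 0.0149
Rg = 9.50 kN

9.50


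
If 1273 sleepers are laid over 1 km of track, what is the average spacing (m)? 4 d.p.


Spacing = 1000 m / number of sleepers
Spacing = 1000 / 1273
Spacing = 0.7855 m

0.7855


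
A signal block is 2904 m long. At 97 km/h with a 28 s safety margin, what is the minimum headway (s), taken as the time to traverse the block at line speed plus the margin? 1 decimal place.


V = 97 / 3.6 = 26.9444 m/s
Block traversal time = 2904 / 26.9444 = 107.7773 s
Headway = 107.7773 + 28
Headway = 135.8 s

135.8


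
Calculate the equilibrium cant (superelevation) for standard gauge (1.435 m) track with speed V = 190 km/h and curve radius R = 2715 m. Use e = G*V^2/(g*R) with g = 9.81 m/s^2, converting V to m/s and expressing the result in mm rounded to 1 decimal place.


Convert speed: V = 190 / 3.6 = 52.7778 m/s
Apply formula: e = 1.435 * 52.7778^2 / (9.81 * 2715)
e = 1.435 * 2785.4938 / 26634.15
e = 0.150077 m = 150.1 mm

150.1


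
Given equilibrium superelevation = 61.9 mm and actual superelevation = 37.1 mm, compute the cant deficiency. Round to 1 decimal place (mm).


Cant deficiency = equilibrium cant - actual cant
CD = 61.9 - 37.1
CD = 24.8 mm

24.8


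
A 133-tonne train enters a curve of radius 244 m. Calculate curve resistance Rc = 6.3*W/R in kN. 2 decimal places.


Rc = 6.3 * W / R
Rc = 6.3 * 133 / 244
Rc = 837.9 / 244
Rc = 3.43 kN

3.43


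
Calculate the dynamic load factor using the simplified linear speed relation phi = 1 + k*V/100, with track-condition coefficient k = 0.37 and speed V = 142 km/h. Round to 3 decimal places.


phi = 1 + k * V / 100
phi = 1 + 0.37 * 142 / 100
phi = 1 + 0.5254
phi = 1.525

1.525


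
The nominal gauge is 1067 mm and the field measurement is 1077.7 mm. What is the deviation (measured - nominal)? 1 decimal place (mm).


Deviation = measured - nominal
Deviation = 1077.7 - 1067
Deviation = 10.7 mm

10.7


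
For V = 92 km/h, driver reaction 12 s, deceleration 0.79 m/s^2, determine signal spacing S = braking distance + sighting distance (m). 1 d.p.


V = 92 / 3.6 = 25.5556 m/s
Braking distance = 25.5556^2 / (2*0.79) = 413.3458 m
Sighting distance = 25.5556 * 12 = 306.6667 m
S = 413.3458 + 306.6667 = 720.0 m

720.0


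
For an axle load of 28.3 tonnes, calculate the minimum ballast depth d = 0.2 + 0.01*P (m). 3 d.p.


d = 0.2 + 0.01 * 28.3
d = 0.2 + 0.283
d = 0.483 m

0.483


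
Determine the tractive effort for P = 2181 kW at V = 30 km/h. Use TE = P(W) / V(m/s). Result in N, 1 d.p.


Convert: P = 2181 kW = 2181000 W
V = 30 / 3.6 = 8.3333 m/s
TE = 2181000 / 8.3333
TE = 261720.0 N

261720.0


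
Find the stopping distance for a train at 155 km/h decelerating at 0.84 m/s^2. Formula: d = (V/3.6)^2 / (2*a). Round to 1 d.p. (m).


Convert speed: V = 155 / 3.6 = 43.0556 m/s
V^2 = 1853.7809
d = 1853.7809 / (2 * 0.84)
d = 1853.7809 / 1.68
d = 1103.4 m

1103.4


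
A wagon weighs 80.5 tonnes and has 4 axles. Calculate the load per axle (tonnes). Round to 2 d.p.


Load per axle = total weight / number of axles
Load = 80.5 / 4
Load = 20.13 tonnes

20.13


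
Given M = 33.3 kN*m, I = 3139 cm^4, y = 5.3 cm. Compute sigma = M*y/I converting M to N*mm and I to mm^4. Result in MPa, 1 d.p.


Convert units:
M = 33.3 kN*m = 33300000 N*mm
y = 5.3 cm = 53 mm
I = 3139 cm^4 = 31390000 mm^4
sigma = 33300000 * 53 / 31390000
sigma = 56.2 MPa

56.2


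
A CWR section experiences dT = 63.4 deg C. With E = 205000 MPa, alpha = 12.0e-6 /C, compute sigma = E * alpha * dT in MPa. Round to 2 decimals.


sigma = E * alpha * dT
sigma = 205000 * 12.0e-6 * 63.4
sigma = 2.46 * 63.4
sigma = 155.96 MPa

155.96


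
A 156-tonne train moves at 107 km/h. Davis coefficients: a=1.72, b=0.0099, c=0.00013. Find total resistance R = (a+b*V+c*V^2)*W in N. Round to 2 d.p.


b*V = 0.0099 * 107 = 1.0593
c*V^2 = 0.00013 * 11449 = 1.48837
R_per_t = 1.72 + 1.0593 + 1.48837 = 4.26767 N/t
R_total = 4.26767 * 156 = 665.76 N

665.76


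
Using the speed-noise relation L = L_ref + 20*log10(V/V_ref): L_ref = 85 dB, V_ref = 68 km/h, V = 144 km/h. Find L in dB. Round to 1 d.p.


V/V_ref = 144 / 68 = 2.117647
log10(2.117647) = 0.325854
20 * 0.325854 = 6.5171
L = 85 + 6.5171 = 91.5 dB

91.5


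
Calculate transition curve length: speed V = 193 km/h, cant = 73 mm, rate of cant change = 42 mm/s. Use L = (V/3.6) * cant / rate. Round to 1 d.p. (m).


Convert speed: V = 193 / 3.6 = 53.6111 m/s
L = 53.6111 * 73 / 42
L = 3913.6111 / 42
L = 93.2 m

93.2


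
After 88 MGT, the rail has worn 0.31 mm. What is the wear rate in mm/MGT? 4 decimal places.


Wear rate = total wear / cumulative tonnage
Rate = 0.31 / 88
Rate = 0.0035 mm/MGT

0.0035


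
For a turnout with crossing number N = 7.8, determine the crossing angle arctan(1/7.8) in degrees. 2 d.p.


1/N = 1/7.8 = 0.128205
angle = arctan(0.128205) = 0.12751 rad
angle = 0.12751 * 180/pi = 7.31 degrees

7.31


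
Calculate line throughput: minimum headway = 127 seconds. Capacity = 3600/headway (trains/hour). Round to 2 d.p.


Capacity = 3600 / headway
Capacity = 3600 / 127
Capacity = 28.35 trains/hour

28.35


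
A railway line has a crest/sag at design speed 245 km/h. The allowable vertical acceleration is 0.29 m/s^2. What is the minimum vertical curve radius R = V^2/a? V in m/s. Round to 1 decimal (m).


Convert speed: V = 245 / 3.6 = 68.0556 m/s
V^2 = 4631.5586 m^2/s^2
R_v = 4631.5586 / 0.29
R_v = 15970.9 m

15970.9


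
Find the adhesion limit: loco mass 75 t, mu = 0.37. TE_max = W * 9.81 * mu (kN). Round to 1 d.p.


TE_max = W * g * mu
TE_max = 75 * 9.81 * 0.37
TE_max = 735.75 * 0.37
TE_max = 272.2 kN

272.2


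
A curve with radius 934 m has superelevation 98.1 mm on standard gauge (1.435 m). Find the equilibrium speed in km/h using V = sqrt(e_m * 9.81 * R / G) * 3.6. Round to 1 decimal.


Convert cant: e = 98.1 mm = 0.0981 m
V_ms = sqrt(0.0981 * 9.81 * 934 / 1.435)
V_ms = sqrt(626.372944) = 25.0274 m/s
V = 25.0274 * 3.6 = 90.1 km/h

90.1


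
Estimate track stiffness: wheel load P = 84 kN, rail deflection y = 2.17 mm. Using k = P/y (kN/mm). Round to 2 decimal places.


Track stiffness k = P / y
k = 84 / 2.17
k = 38.71 kN/mm

38.71


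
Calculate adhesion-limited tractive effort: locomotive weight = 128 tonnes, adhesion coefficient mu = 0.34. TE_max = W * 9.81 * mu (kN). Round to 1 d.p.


TE_max = W * g * mu
TE_max = 128 * 9.81 * 0.34
TE_max = 1255.68 * 0.34
TE_max = 426.9 kN

426.9


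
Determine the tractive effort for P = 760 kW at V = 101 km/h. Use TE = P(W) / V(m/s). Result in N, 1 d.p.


Convert: P = 760 kW = 760000 W
V = 101 / 3.6 = 28.0556 m/s
TE = 760000 / 28.0556
TE = 27089.1 N

27089.1


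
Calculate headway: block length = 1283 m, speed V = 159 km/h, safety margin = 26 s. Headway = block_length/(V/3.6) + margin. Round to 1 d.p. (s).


V = 159 / 3.6 = 44.1667 m/s
Block traversal time = 1283 / 44.1667 = 29.0491 s
Headway = 29.0491 + 26
Headway = 55.0 s

55.0


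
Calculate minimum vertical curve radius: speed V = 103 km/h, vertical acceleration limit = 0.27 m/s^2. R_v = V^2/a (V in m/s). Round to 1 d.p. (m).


Convert speed: V = 103 / 3.6 = 28.6111 m/s
V^2 = 818.5957 m^2/s^2
R_v = 818.5957 / 0.27
R_v = 3031.8 m

3031.8


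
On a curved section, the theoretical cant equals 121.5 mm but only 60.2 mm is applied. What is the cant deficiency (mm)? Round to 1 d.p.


Cant deficiency = equilibrium cant - actual cant
CD = 121.5 - 60.2
CD = 61.3 mm

61.3


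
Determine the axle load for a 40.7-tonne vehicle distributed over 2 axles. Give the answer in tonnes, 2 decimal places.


Load per axle = total weight / number of axles
Load = 40.7 / 2
Load = 20.35 tonnes

20.35


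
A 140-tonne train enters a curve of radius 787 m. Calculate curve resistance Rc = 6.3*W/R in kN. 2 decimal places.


Rc = 6.3 * W / R
Rc = 6.3 * 140 / 787
Rc = 882.0 / 787
Rc = 1.12 kN

1.12


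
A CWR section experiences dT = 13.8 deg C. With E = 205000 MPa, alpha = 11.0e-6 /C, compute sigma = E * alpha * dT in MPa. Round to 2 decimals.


sigma = E * alpha * dT
sigma = 205000 * 11.0e-6 * 13.8
sigma = 2.255 * 13.8
sigma = 31.12 MPa

31.12


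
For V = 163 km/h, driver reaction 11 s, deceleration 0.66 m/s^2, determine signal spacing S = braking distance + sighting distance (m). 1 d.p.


V = 163 / 3.6 = 45.2778 m/s
Braking distance = 45.2778^2 / (2*0.66) = 1553.0888 m
Sighting distance = 45.2778 * 11 = 498.0556 m
S = 1553.0888 + 498.0556 = 2051.1 m

2051.1


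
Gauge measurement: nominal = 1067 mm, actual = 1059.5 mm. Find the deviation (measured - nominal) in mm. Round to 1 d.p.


Deviation = measured - nominal
Deviation = 1059.5 - 1067
Deviation = -7.5 mm

-7.5


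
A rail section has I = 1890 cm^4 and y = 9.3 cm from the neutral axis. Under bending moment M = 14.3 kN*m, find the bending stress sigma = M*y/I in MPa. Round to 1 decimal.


Convert units:
M = 14.3 kN*m = 14300000 N*mm
y = 9.3 cm = 93 mm
I = 1890 cm^4 = 18900000 mm^4
sigma = 14300000 * 93 / 18900000
sigma = 70.4 MPa

70.4


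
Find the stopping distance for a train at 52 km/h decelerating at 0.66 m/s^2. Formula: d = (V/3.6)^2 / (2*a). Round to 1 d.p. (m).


Convert speed: V = 52 / 3.6 = 14.4444 m/s
V^2 = 208.642
d = 208.642 / (2 * 0.66)
d = 208.642 / 1.32
d = 158.1 m

158.1


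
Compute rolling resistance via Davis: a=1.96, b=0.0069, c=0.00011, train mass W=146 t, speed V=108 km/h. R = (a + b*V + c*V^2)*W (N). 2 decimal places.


b*V = 0.0069 * 108 = 0.7452
c*V^2 = 0.00011 * 11664 = 1.28304
R_per_t = 1.96 + 0.7452 + 1.28304 = 3.98824 N/t
R_total = 3.98824 * 146 = 582.28 N

582.28


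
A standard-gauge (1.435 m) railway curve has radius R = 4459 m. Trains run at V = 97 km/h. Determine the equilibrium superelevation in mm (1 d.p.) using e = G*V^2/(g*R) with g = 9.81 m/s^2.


Convert speed: V = 97 / 3.6 = 26.9444 m/s
Apply formula: e = 1.435 * 26.9444^2 / (9.81 * 4459)
e = 1.435 * 726.0031 / 43742.79
e = 0.023817 m = 23.8 mm

23.8


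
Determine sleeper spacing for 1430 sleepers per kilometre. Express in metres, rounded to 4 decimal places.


Spacing = 1000 m / number of sleepers
Spacing = 1000 / 1430
Spacing = 0.6993 m

0.6993


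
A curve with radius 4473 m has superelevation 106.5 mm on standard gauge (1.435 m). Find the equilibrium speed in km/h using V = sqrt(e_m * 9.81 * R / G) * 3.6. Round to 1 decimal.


Convert cant: e = 106.5 mm = 0.1065 m
V_ms = sqrt(0.1065 * 9.81 * 4473 / 1.435)
V_ms = sqrt(3256.608951) = 57.0667 m/s
V = 57.0667 * 3.6 = 205.4 km/h

205.4


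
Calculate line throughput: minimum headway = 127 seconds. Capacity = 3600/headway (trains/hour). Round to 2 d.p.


Capacity = 3600 / headway
Capacity = 3600 / 127
Capacity = 28.35 trains/hour

28.35


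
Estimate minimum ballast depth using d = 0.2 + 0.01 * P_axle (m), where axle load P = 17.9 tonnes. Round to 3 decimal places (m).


d = 0.2 + 0.01 * 17.9
d = 0.2 + 0.179
d = 0.379 m

0.379


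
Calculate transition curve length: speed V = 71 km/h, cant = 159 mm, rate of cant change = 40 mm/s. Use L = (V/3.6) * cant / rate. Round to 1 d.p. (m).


Convert speed: V = 71 / 3.6 = 19.7222 m/s
L = 19.7222 * 159 / 40
L = 3135.8333 / 40
L = 78.4 m

78.4


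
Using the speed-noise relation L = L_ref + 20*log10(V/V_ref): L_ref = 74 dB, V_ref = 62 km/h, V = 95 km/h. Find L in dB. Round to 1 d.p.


V/V_ref = 95 / 62 = 1.532258
log10(1.532258) = 0.185332
20 * 0.185332 = 3.7066
L = 74 + 3.7066 = 77.7 dB

77.7


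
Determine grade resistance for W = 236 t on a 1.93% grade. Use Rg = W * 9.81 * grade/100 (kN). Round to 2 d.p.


Rg = W * 9.81 * grade / 100
Rg = 236 * 9.81 * 1.93 / 100
Rg = 2315.16 * 0.0193
Rg = 44.68 kN

44.68


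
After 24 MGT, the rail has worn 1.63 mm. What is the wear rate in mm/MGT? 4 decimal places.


Wear rate = total wear / cumulative tonnage
Rate = 1.63 / 24
Rate = 0.0679 mm/MGT

0.0679


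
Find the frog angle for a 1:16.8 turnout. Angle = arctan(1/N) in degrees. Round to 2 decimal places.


1/N = 1/16.8 = 0.059524
angle = arctan(0.059524) = 0.059454 rad
angle = 0.059454 * 180/pi = 3.41 degrees

3.41


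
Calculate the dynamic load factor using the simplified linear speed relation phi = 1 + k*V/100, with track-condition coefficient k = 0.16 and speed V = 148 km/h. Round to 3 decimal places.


phi = 1 + k * V / 100
phi = 1 + 0.16 * 148 / 100
phi = 1 + 0.2368
phi = 1.237

1.237


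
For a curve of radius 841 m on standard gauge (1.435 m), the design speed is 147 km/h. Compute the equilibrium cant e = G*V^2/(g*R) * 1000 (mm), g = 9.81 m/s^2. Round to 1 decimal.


Convert speed: V = 147 / 3.6 = 40.8333 m/s
Apply formula: e = 1.435 * 40.8333^2 / (9.81 * 841)
e = 1.435 * 1667.3611 / 8250.21
e = 0.290012 m = 290.0 mm

290.0


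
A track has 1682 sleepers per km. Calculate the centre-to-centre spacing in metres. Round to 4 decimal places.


Spacing = 1000 m / number of sleepers
Spacing = 1000 / 1682
Spacing = 0.5945 m

0.5945


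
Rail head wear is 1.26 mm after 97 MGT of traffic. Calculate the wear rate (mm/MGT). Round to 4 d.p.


Wear rate = total wear / cumulative tonnage
Rate = 1.26 / 97
Rate = 0.0130 mm/MGT

0.0130


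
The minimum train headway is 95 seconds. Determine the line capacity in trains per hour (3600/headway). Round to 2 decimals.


Capacity = 3600 / headway
Capacity = 3600 / 95
Capacity = 37.89 trains/hour

37.89


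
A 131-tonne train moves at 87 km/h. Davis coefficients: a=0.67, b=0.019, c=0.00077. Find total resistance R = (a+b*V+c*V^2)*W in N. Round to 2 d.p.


b*V = 0.019 * 87 = 1.653
c*V^2 = 0.00077 * 7569 = 5.82813
R_per_t = 0.67 + 1.653 + 5.82813 = 8.15113 N/t
R_total = 8.15113 * 131 = 1067.80 N

1067.80


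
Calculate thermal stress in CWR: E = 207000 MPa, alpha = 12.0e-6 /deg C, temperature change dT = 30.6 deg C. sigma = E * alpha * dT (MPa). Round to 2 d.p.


sigma = E * alpha * dT
sigma = 207000 * 12.0e-6 * 30.6
sigma = 2.484 * 30.6
sigma = 76.01 MPa

76.01


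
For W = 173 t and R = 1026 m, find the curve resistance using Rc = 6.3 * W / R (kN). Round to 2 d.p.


Rc = 6.3 * W / R
Rc = 6.3 * 173 / 1026
Rc = 1089.9 / 1026
Rc = 1.06 kN

1.06


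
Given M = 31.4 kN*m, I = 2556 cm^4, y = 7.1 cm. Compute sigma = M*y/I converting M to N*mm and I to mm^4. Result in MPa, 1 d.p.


Convert units:
M = 31.4 kN*m = 31400000 N*mm
y = 7.1 cm = 71 mm
I = 2556 cm^4 = 25560000 mm^4
sigma = 31400000 * 71 / 25560000
sigma = 87.2 MPa

87.2


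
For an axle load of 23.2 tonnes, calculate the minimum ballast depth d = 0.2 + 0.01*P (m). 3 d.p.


d = 0.2 + 0.01 * 23.2
d = 0.2 + 0.232
d = 0.432 m

0.432


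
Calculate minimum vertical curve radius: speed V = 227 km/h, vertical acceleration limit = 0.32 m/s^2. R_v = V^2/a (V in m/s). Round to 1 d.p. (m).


Convert speed: V = 227 / 3.6 = 63.0556 m/s
V^2 = 3976.0031 m^2/s^2
R_v = 3976.0031 / 0.32
R_v = 12425.0 m

12425.0


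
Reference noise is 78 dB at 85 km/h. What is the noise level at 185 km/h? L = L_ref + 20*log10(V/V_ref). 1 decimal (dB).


V/V_ref = 185 / 85 = 2.176471
log10(2.176471) = 0.337753
20 * 0.337753 = 6.7551
L = 78 + 6.7551 = 84.8 dB

84.8


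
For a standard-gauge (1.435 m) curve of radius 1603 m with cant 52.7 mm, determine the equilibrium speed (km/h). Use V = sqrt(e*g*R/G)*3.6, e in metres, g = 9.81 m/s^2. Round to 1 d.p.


Convert cant: e = 52.7 mm = 0.0527 m
V_ms = sqrt(0.0527 * 9.81 * 1603 / 1.435)
V_ms = sqrt(577.512307) = 24.0315 m/s
V = 24.0315 * 3.6 = 86.5 km/h

86.5


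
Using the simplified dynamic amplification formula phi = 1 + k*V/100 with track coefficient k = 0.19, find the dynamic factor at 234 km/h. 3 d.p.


phi = 1 + k * V / 100
phi = 1 + 0.19 * 234 / 100
phi = 1 + 0.4446
phi = 1.445

1.445


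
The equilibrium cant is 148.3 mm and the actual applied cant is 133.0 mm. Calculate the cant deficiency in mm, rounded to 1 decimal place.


Cant deficiency = equilibrium cant - actual cant
CD = 148.3 - 133.0
CD = 15.3 mm

15.3


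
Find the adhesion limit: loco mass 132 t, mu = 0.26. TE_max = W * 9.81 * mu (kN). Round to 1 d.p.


TE_max = W * g * mu
TE_max = 132 * 9.81 * 0.26
TE_max = 1294.92 * 0.26
TE_max = 336.7 kN

336.7


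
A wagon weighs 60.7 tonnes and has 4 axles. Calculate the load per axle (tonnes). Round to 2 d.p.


Load per axle = total weight / number of axles
Load = 60.7 / 4
Load = 15.18 tonnes

15.18


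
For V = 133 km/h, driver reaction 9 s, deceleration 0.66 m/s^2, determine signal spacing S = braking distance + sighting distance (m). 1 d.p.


V = 133 / 3.6 = 36.9444 m/s
Braking distance = 36.9444^2 / (2*0.66) = 1034.0091 m
Sighting distance = 36.9444 * 9 = 332.5 m
S = 1034.0091 + 332.5 = 1366.5 m

1366.5


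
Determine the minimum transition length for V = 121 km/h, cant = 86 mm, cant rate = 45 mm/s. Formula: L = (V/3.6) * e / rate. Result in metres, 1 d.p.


Convert speed: V = 121 / 3.6 = 33.6111 m/s
L = 33.6111 * 86 / 45
L = 2890.5556 / 45
L = 64.2 m

64.2


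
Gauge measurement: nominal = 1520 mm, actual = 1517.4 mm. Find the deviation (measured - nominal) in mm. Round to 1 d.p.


Deviation = measured - nominal
Deviation = 1517.4 - 1520
Deviation = -2.6 mm

-2.6


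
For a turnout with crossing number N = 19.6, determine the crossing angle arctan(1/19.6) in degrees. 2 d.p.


1/N = 1/19.6 = 0.05102
angle = arctan(0.05102) = 0.050976 rad
angle = 0.050976 * 180/pi = 2.92 degrees

2.92


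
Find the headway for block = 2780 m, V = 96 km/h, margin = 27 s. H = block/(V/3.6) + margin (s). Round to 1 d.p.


V = 96 / 3.6 = 26.6667 m/s
Block traversal time = 2780 / 26.6667 = 104.25 s
Headway = 104.25 + 27
Headway = 131.3 s

131.3


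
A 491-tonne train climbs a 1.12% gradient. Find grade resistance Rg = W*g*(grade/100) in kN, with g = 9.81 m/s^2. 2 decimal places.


Rg = W * 9.81 * grade / 100
Rg = 491 * 9.81 * 1.12 / 100
Rg = 4816.71 * 0.0112
Rg = 53.95 kN

53.95


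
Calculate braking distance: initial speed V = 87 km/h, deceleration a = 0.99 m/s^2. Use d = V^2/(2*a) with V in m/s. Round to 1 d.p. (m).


Convert speed: V = 87 / 3.6 = 24.1667 m/s
V^2 = 584.0278
d = 584.0278 / (2 * 0.99)
d = 584.0278 / 1.98
d = 295.0 m

295.0


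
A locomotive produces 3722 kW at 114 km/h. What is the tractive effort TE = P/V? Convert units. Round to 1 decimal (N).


Convert: P = 3722 kW = 3722000 W
V = 114 / 3.6 = 31.6667 m/s
TE = 3722000 / 31.6667
TE = 117536.8 N

117536.8


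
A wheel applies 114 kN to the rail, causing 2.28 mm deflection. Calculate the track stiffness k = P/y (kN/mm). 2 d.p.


Track stiffness k = P / y
k = 114 / 2.28
k = 50.00 kN/mm

50.00


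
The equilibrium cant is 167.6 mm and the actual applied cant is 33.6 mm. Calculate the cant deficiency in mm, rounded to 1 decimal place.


Cant deficiency = equilibrium cant - actual cant
CD = 167.6 - 33.6
CD = 134.0 mm

134.0


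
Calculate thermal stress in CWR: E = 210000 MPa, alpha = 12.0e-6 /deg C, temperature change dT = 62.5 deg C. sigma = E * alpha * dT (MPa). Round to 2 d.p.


sigma = E * alpha * dT
sigma = 210000 * 12.0e-6 * 62.5
sigma = 2.52 * 62.5
sigma = 157.50 MPa

157.50


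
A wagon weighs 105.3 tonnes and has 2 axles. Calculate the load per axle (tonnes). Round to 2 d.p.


Load per axle = total weight / number of axles
Load = 105.3 / 2
Load = 52.65 tonnes

52.65


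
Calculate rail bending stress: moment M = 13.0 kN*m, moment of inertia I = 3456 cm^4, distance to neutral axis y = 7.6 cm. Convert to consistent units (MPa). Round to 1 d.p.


Convert units:
M = 13.0 kN*m = 13000000 N*mm
y = 7.6 cm = 76 mm
I = 3456 cm^4 = 34560000 mm^4
sigma = 13000000 * 76 / 34560000
sigma = 28.6 MPa

28.6


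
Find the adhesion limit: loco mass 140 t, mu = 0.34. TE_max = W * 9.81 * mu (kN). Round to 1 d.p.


TE_max = W * g * mu
TE_max = 140 * 9.81 * 0.34
TE_max = 1373.4 * 0.34
TE_max = 467.0 kN

467.0


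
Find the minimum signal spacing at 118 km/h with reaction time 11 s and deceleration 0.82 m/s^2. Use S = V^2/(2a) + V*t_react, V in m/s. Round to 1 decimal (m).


V = 118 / 3.6 = 32.7778 m/s
Braking distance = 32.7778^2 / (2*0.82) = 655.1114 m
Sighting distance = 32.7778 * 11 = 360.5556 m
S = 655.1114 + 360.5556 = 1015.7 m

1015.7


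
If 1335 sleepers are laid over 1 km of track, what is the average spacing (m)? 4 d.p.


Spacing = 1000 m / number of sleepers
Spacing = 1000 / 1335
Spacing = 0.7491 m

0.7491


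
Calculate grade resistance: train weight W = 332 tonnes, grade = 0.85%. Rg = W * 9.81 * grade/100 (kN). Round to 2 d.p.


Rg = W * 9.81 * grade / 100
Rg = 332 * 9.81 * 0.85 / 100
Rg = 3256.92 * 0.0085
Rg = 27.68 kN

27.68


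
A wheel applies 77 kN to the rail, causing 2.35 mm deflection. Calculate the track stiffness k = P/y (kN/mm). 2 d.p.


Track stiffness k = P / y
k = 77 / 2.35
k = 32.77 kN/mm

32.77


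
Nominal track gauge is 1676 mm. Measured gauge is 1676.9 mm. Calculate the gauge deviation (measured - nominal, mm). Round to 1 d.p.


Deviation = measured - nominal
Deviation = 1676.9 - 1676
Deviation = 0.9 mm

0.9


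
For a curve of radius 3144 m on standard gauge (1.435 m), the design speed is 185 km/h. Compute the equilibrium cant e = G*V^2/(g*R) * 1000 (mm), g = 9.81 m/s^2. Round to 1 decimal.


Convert speed: V = 185 / 3.6 = 51.3889 m/s
Apply formula: e = 1.435 * 51.3889^2 / (9.81 * 3144)
e = 1.435 * 2640.8179 / 30842.64
e = 0.122868 m = 122.9 mm

122.9


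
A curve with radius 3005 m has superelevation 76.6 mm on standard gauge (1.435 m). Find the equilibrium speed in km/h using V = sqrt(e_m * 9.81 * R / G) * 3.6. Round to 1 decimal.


Convert cant: e = 76.6 mm = 0.0766 m
V_ms = sqrt(0.0766 * 9.81 * 3005 / 1.435)
V_ms = sqrt(1573.585526) = 39.6684 m/s
V = 39.6684 * 3.6 = 142.8 km/h

142.8


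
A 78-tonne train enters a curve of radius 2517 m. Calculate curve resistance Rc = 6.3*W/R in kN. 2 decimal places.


Rc = 6.3 * W / R
Rc = 6.3 * 78 / 2517
Rc = 491.4 / 2517
Rc = 0.20 kN

0.20


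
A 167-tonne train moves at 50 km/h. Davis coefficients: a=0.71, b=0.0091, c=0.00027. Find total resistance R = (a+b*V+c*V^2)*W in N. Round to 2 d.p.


b*V = 0.0091 * 50 = 0.455
c*V^2 = 0.00027 * 2500 = 0.675
R_per_t = 0.71 + 0.455 + 0.675 = 1.84 N/t
R_total = 1.84 * 167 = 307.28 N

307.28


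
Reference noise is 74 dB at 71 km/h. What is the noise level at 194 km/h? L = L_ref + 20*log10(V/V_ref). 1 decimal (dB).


V/V_ref = 194 / 71 = 2.732394
log10(2.732394) = 0.436543
20 * 0.436543 = 8.7309
L = 74 + 8.7309 = 82.7 dB

82.7


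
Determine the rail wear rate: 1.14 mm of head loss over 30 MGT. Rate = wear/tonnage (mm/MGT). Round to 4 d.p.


Wear rate = total wear / cumulative tonnage
Rate = 1.14 / 30
Rate = 0.0380 mm/MGT

0.0380


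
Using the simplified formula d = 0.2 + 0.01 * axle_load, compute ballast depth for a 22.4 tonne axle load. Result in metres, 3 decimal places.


d = 0.2 + 0.01 * 22.4
d = 0.2 + 0.224
d = 0.424 m

0.424


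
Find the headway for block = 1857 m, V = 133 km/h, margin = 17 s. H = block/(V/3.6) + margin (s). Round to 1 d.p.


V = 133 / 3.6 = 36.9444 m/s
Block traversal time = 1857 / 36.9444 = 50.2647 s
Headway = 50.2647 + 17
Headway = 67.3 s

67.3


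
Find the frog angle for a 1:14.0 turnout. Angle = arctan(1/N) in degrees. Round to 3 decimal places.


1/N = 1/14.0 = 0.071429
angle = arctan(0.071429) = 0.071307 rad
angle = 0.071307 * 180/pi = 4.086 degrees

4.086


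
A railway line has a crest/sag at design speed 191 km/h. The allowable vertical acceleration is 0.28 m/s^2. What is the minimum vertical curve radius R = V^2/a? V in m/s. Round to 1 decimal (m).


Convert speed: V = 191 / 3.6 = 53.0556 m/s
V^2 = 2814.892 m^2/s^2
R_v = 2814.892 / 0.28
R_v = 10053.2 m

10053.2


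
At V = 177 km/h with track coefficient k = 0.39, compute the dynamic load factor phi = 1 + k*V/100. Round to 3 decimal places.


phi = 1 + k * V / 100
phi = 1 + 0.39 * 177 / 100
phi = 1 + 0.6903
phi = 1.690

1.690


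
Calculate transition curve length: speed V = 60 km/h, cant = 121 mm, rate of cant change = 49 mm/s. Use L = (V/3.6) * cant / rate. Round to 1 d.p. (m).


Convert speed: V = 60 / 3.6 = 16.6667 m/s
L = 16.6667 * 121 / 49
L = 2016.6667 / 49
L = 41.2 m

41.2


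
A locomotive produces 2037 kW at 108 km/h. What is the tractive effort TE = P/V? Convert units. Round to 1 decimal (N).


Convert: P = 2037 kW = 2037000 W
V = 108 / 3.6 = 30.0 m/s
TE = 2037000 / 30.0
TE = 67900.0 N

67900.0


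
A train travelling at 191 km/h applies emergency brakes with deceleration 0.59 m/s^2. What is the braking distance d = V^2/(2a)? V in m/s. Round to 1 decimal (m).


Convert speed: V = 191 / 3.6 = 53.0556 m/s
V^2 = 2814.892
d = 2814.892 / (2 * 0.59)
d = 2814.892 / 1.18
d = 2385.5 m

2385.5


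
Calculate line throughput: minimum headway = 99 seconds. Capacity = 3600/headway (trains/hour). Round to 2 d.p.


Capacity = 3600 / headway
Capacity = 3600 / 99
Capacity = 36.36 trains/hour

36.36


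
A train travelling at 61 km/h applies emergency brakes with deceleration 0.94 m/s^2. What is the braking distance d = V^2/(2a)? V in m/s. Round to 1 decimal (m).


Convert speed: V = 61 / 3.6 = 16.9444 m/s
V^2 = 287.1142
d = 287.1142 / (2 * 0.94)
d = 287.1142 / 1.88
d = 152.7 m

152.7


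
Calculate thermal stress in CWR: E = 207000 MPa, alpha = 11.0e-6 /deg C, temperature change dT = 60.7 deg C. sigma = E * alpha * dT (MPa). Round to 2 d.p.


sigma = E * alpha * dT
sigma = 207000 * 11.0e-6 * 60.7
sigma = 2.277 * 60.7
sigma = 138.21 MPa

138.21


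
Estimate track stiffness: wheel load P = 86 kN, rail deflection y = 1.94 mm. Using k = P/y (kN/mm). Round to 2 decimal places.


Track stiffness k = P / y
k = 86 / 1.94
k = 44.33 kN/mm

44.33


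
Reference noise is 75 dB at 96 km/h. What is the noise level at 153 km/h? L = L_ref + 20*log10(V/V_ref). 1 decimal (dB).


V/V_ref = 153 / 96 = 1.59375
log10(1.59375) = 0.20242
20 * 0.20242 = 4.0484
L = 75 + 4.0484 = 79.0 dB

79.0


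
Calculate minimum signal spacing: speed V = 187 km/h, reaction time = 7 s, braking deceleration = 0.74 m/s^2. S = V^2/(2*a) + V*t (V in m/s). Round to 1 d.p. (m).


V = 187 / 3.6 = 51.9444 m/s
Braking distance = 51.9444^2 / (2*0.74) = 1823.1252 m
Sighting distance = 51.9444 * 7 = 363.6111 m
S = 1823.1252 + 363.6111 = 2186.7 m

2186.7


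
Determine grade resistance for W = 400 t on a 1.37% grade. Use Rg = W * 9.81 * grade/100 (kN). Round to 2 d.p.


Rg = W * 9.81 * grade / 100
Rg = 400 * 9.81 * 1.37 / 100
Rg = 3924.0 * 0.0137
Rg = 53.76 kN

53.76


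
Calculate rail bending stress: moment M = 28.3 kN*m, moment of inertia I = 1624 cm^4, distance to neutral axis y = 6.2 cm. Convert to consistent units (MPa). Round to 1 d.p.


Convert units:
M = 28.3 kN*m = 28300000 N*mm
y = 6.2 cm = 62 mm
I = 1624 cm^4 = 16240000 mm^4
sigma = 28300000 * 62 / 16240000
sigma = 108.0 MPa

108.0


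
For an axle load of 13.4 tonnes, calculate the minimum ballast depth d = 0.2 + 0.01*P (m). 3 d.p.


d = 0.2 + 0.01 * 13.4
d = 0.2 + 0.134
d = 0.334 m

0.334


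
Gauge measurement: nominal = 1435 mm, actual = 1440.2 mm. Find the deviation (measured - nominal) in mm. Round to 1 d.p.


Deviation = measured - nominal
Deviation = 1440.2 - 1435
Deviation = 5.2 mm

5.2


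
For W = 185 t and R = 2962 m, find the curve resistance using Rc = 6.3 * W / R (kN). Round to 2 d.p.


Rc = 6.3 * W / R
Rc = 6.3 * 185 / 2962
Rc = 1165.5 / 2962
Rc = 0.39 kN

0.39


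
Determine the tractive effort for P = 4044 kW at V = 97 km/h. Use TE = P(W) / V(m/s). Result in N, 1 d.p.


Convert: P = 4044 kW = 4044000 W
V = 97 / 3.6 = 26.9444 m/s
TE = 4044000 / 26.9444
TE = 150086.6 N

150086.6


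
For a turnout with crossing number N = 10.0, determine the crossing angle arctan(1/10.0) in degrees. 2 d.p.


1/N = 1/10.0 = 0.1
angle = arctan(0.1) = 0.099669 rad
angle = 0.099669 * 180/pi = 5.71 degrees

5.71


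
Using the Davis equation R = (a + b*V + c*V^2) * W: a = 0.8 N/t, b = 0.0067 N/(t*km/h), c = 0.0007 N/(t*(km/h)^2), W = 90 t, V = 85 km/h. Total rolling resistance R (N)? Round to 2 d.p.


b*V = 0.0067 * 85 = 0.5695
c*V^2 = 0.0007 * 7225 = 5.0575
R_per_t = 0.8 + 0.5695 + 5.0575 = 6.427 N/t
R_total = 6.427 * 90 = 578.43 N

578.43


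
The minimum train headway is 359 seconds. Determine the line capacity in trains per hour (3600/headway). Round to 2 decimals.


Capacity = 3600 / headway
Capacity = 3600 / 359
Capacity = 10.03 trains/hour

10.03


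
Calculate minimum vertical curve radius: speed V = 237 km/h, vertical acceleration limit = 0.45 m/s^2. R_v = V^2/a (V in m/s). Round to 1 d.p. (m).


Convert speed: V = 237 / 3.6 = 65.8333 m/s
V^2 = 4334.0278 m^2/s^2
R_v = 4334.0278 / 0.45
R_v = 9631.2 m

9631.2


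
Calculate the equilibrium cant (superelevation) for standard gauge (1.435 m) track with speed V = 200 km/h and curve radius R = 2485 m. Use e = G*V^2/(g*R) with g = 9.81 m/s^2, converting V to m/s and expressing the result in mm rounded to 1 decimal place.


Convert speed: V = 200 / 3.6 = 55.5556 m/s
Apply formula: e = 1.435 * 55.5556^2 / (9.81 * 2485)
e = 1.435 * 3086.4198 / 24377.85
e = 0.181682 m = 181.7 mm

181.7


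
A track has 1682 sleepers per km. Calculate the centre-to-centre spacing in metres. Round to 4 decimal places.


Spacing = 1000 m / number of sleepers
Spacing = 1000 / 1682
Spacing = 0.5945 m

0.5945


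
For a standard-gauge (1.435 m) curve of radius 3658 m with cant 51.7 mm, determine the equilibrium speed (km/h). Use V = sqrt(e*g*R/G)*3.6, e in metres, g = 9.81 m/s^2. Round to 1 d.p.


Convert cant: e = 51.7 mm = 0.0517 m
V_ms = sqrt(0.0517 * 9.81 * 3658 / 1.435)
V_ms = sqrt(1292.859558) = 35.9564 m/s
V = 35.9564 * 3.6 = 129.4 km/h

129.4


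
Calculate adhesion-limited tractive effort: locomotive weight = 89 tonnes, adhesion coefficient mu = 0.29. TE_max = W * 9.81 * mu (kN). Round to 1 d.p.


TE_max = W * g * mu
TE_max = 89 * 9.81 * 0.29
TE_max = 873.09 * 0.29
TE_max = 253.2 kN

253.2


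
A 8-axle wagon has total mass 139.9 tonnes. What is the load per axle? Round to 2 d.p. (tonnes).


Load per axle = total weight / number of axles
Load = 139.9 / 8
Load = 17.49 tonnes

17.49


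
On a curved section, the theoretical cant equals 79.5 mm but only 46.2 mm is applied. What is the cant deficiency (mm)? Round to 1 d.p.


Cant deficiency = equilibrium cant - actual cant
CD = 79.5 - 46.2
CD = 33.3 mm

33.3


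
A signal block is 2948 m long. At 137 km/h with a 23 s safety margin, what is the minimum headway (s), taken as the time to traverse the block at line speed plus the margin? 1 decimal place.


V = 137 / 3.6 = 38.0556 m/s
Block traversal time = 2948 / 38.0556 = 77.4657 s
Headway = 77.4657 + 23
Headway = 100.5 s

100.5


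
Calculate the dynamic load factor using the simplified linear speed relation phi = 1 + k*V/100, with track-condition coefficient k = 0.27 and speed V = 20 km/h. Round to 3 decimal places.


phi = 1 + k * V / 100
phi = 1 + 0.27 * 20 / 100
phi = 1 + 0.054
phi = 1.054

1.054


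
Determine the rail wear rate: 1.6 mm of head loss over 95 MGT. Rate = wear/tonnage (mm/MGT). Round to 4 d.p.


Wear rate = total wear / cumulative tonnage
Rate = 1.6 / 95
Rate = 0.0168 mm/MGT

0.0168


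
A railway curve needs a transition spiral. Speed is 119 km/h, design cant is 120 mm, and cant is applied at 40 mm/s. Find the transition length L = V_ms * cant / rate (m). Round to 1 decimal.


Convert speed: V = 119 / 3.6 = 33.0556 m/s
L = 33.0556 * 120 / 40
L = 3966.6667 / 40
L = 99.2 m

99.2


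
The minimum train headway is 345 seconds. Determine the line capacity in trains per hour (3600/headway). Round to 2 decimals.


Capacity = 3600 / headway
Capacity = 3600 / 345
Capacity = 10.43 trains/hour

10.43


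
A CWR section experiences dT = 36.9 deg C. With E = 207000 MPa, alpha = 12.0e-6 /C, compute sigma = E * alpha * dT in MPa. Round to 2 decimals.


sigma = E * alpha * dT
sigma = 207000 * 12.0e-6 * 36.9
sigma = 2.484 * 36.9
sigma = 91.66 MPa

91.66


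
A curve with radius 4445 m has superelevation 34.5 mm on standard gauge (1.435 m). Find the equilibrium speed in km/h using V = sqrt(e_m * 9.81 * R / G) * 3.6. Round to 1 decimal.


Convert cant: e = 34.5 mm = 0.0345 m
V_ms = sqrt(0.0345 * 9.81 * 4445 / 1.435)
V_ms = sqrt(1048.354024) = 32.3783 m/s
V = 32.3783 * 3.6 = 116.6 km/h

116.6


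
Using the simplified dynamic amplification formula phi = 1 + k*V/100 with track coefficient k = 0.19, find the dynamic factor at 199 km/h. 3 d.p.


phi = 1 + k * V / 100
phi = 1 + 0.19 * 199 / 100
phi = 1 + 0.3781
phi = 1.378

1.378


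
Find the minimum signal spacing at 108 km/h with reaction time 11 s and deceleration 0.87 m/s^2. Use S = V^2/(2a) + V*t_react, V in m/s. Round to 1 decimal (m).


V = 108 / 3.6 = 30.0 m/s
Braking distance = 30.0^2 / (2*0.87) = 517.2414 m
Sighting distance = 30.0 * 11 = 330.0 m
S = 517.2414 + 330.0 = 847.2 m

847.2


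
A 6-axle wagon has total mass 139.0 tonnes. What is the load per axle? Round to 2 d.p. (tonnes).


Load per axle = total weight / number of axles
Load = 139.0 / 6
Load = 23.17 tonnes

23.17


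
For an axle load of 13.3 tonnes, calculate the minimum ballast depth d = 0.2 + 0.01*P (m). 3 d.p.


d = 0.2 + 0.01 * 13.3
d = 0.2 + 0.133
d = 0.333 m

0.333


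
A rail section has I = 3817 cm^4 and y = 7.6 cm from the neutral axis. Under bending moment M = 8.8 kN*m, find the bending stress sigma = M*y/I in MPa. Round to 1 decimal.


Convert units:
M = 8.8 kN*m = 8800000 N*mm
y = 7.6 cm = 76 mm
I = 3817 cm^4 = 38170000 mm^4
sigma = 8800000 * 76 / 38170000
sigma = 17.5 MPa

17.5


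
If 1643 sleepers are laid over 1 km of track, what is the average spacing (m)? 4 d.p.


Spacing = 1000 m / number of sleepers
Spacing = 1000 / 1643
Spacing = 0.6086 m

0.6086


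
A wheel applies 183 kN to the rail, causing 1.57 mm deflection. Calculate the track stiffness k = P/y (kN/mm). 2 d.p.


Track stiffness k = P / y
k = 183 / 1.57
k = 116.56 kN/mm

116.56


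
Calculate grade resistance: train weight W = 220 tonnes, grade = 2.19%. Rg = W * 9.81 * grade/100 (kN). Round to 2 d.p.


Rg = W * 9.81 * grade / 100
Rg = 220 * 9.81 * 2.19 / 100
Rg = 2158.2 * 0.0219
Rg = 47.26 kN

47.26


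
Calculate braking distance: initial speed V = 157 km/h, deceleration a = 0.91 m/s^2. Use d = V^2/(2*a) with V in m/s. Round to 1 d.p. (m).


Convert speed: V = 157 / 3.6 = 43.6111 m/s
V^2 = 1901.929
d = 1901.929 / (2 * 0.91)
d = 1901.929 / 1.82
d = 1045.0 m

1045.0


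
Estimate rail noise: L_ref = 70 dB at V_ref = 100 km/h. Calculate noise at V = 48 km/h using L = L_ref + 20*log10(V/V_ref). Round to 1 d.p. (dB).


V/V_ref = 48 / 100 = 0.48
log10(0.48) = -0.318759
20 * -0.318759 = -6.3752
L = 70 + -6.3752 = 63.6 dB

63.6


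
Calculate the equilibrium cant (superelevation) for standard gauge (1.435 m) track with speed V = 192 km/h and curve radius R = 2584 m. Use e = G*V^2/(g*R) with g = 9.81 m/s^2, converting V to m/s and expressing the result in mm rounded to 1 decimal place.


Convert speed: V = 192 / 3.6 = 53.3333 m/s
Apply formula: e = 1.435 * 53.3333^2 / (9.81 * 2584)
e = 1.435 * 2844.4444 / 25349.04
e = 0.161023 m = 161.0 mm

161.0


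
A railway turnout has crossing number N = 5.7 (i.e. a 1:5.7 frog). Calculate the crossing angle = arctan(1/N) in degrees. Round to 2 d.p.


1/N = 1/5.7 = 0.175439
angle = arctan(0.175439) = 0.173671 rad
angle = 0.173671 * 180/pi = 9.95 degrees

9.95


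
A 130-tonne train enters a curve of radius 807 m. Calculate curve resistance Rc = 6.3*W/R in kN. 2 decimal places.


Rc = 6.3 * W / R
Rc = 6.3 * 130 / 807
Rc = 819.0 / 807
Rc = 1.01 kN

1.01


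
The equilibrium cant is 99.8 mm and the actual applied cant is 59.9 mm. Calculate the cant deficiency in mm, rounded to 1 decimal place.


Cant deficiency = equilibrium cant - actual cant
CD = 99.8 - 59.9
CD = 39.9 mm

39.9


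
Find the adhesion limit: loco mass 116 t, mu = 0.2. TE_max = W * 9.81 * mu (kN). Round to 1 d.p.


TE_max = W * g * mu
TE_max = 116 * 9.81 * 0.2
TE_max = 1137.96 * 0.2
TE_max = 227.6 kN

227.6


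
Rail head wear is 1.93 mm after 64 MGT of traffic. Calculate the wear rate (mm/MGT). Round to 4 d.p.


Wear rate = total wear / cumulative tonnage
Rate = 1.93 / 64
Rate = 0.0302 mm/MGT

0.0302


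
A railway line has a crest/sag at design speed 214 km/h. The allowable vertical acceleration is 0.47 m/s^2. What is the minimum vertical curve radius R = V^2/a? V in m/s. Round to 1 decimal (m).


Convert speed: V = 214 / 3.6 = 59.4444 m/s
V^2 = 3533.642 m^2/s^2
R_v = 3533.642 / 0.47
R_v = 7518.4 m

7518.4


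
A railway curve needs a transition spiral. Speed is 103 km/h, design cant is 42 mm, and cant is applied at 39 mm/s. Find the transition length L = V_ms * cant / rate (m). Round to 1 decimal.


Convert speed: V = 103 / 3.6 = 28.6111 m/s
L = 28.6111 * 42 / 39
L = 1201.6667 / 39
L = 30.8 m

30.8


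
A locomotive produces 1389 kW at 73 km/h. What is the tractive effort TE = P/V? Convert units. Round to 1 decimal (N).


Convert: P = 1389 kW = 1389000 W
V = 73 / 3.6 = 20.2778 m/s
TE = 1389000 / 20.2778
TE = 68498.6 N

68498.6


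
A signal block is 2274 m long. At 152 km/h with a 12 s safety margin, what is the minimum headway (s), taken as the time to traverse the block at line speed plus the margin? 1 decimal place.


V = 152 / 3.6 = 42.2222 m/s
Block traversal time = 2274 / 42.2222 = 53.8579 s
Headway = 53.8579 + 12
Headway = 65.9 s

65.9


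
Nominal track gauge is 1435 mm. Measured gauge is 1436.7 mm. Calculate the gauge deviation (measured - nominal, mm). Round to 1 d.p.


Deviation = measured - nominal
Deviation = 1436.7 - 1435
Deviation = 1.7 mm

1.7


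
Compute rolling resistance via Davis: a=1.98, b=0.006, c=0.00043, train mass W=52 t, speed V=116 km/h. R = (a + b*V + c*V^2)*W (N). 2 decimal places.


b*V = 0.006 * 116 = 0.696
c*V^2 = 0.00043 * 13456 = 5.78608
R_per_t = 1.98 + 0.696 + 5.78608 = 8.46208 N/t
R_total = 8.46208 * 52 = 440.03 N

440.03


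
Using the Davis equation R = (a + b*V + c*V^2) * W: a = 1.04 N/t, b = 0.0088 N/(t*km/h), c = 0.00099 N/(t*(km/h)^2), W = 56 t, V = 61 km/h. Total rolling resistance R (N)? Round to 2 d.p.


b*V = 0.0088 * 61 = 0.5368
c*V^2 = 0.00099 * 3721 = 3.68379
R_per_t = 1.04 + 0.5368 + 3.68379 = 5.26059 N/t
R_total = 5.26059 * 56 = 294.59 N

294.59


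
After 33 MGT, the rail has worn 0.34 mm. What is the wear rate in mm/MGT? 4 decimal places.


Wear rate = total wear / cumulative tonnage
Rate = 0.34 / 33
Rate = 0.0103 mm/MGT

0.0103


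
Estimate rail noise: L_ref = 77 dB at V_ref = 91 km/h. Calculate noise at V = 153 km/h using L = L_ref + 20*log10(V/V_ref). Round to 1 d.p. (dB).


V/V_ref = 153 / 91 = 1.681319
log10(1.681319) = 0.22565
20 * 0.22565 = 4.513
L = 77 + 4.513 = 81.5 dB

81.5


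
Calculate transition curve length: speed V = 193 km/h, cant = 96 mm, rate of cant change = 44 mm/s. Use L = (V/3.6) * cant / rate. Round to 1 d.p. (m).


Convert speed: V = 193 / 3.6 = 53.6111 m/s
L = 53.6111 * 96 / 44
L = 5146.6667 / 44
L = 117.0 m

117.0


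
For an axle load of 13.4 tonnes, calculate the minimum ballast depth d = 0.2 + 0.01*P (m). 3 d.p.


d = 0.2 + 0.01 * 13.4
d = 0.2 + 0.134
d = 0.334 m

0.334


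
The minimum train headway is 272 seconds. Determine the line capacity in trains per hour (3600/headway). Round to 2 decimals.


Capacity = 3600 / headway
Capacity = 3600 / 272
Capacity = 13.24 trains/hour

13.24
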